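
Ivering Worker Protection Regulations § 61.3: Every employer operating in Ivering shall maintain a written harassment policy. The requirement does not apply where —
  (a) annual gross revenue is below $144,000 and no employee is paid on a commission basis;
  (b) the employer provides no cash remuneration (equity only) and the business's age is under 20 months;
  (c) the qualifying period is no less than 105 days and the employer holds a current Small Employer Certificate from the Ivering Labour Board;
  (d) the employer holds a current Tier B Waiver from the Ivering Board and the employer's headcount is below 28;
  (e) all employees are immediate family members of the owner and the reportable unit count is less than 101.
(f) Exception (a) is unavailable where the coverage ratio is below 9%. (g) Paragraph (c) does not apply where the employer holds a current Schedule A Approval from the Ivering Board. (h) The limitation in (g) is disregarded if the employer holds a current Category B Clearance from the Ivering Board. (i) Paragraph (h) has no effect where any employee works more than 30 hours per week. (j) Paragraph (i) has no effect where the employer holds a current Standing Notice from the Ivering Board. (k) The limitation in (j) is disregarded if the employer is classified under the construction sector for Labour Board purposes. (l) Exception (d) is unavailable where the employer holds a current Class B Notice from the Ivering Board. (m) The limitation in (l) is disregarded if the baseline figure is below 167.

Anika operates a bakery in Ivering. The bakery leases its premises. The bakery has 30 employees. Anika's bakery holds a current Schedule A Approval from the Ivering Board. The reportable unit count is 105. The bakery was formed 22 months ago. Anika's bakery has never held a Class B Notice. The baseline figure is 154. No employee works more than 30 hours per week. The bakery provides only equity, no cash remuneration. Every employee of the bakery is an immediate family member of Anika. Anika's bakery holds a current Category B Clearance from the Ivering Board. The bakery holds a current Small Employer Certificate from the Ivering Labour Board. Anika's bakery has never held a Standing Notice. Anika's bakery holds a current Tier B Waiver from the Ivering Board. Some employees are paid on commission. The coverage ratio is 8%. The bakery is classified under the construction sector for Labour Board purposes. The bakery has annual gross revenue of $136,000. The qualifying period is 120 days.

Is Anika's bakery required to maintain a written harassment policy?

Exception (a) fails — some employees are paid on commission.
Exception (b) requires that the business's age is under 20 months; but the business's age is 22 months, not under 20 months, so (b) is unavailable.
Exception (c): the qualifying period is 120 days, meeting the 105 days threshold; a current Small Employer Certificate is held — every condition holds. Under paragraphs (g)–(k): (g) is triggered (a current Schedule A Approval is held), but is itself disapplied by (h): (h) is triggered — a current Category B Clearance is held. (i), which would lift (h), does not operate here — no employee exceeds 30 hours/week. Exception (c) stands.
Exception (d) requires that the employer's headcount is below 28; but the employer's headcount is 30, not below 28, so (d) is unavailable.
Exception (e) does not apply: the reportable unit count is 105, not less than 101.

No — exception (c) applies; Anika's bakery is not required to maintain a written harassment policy.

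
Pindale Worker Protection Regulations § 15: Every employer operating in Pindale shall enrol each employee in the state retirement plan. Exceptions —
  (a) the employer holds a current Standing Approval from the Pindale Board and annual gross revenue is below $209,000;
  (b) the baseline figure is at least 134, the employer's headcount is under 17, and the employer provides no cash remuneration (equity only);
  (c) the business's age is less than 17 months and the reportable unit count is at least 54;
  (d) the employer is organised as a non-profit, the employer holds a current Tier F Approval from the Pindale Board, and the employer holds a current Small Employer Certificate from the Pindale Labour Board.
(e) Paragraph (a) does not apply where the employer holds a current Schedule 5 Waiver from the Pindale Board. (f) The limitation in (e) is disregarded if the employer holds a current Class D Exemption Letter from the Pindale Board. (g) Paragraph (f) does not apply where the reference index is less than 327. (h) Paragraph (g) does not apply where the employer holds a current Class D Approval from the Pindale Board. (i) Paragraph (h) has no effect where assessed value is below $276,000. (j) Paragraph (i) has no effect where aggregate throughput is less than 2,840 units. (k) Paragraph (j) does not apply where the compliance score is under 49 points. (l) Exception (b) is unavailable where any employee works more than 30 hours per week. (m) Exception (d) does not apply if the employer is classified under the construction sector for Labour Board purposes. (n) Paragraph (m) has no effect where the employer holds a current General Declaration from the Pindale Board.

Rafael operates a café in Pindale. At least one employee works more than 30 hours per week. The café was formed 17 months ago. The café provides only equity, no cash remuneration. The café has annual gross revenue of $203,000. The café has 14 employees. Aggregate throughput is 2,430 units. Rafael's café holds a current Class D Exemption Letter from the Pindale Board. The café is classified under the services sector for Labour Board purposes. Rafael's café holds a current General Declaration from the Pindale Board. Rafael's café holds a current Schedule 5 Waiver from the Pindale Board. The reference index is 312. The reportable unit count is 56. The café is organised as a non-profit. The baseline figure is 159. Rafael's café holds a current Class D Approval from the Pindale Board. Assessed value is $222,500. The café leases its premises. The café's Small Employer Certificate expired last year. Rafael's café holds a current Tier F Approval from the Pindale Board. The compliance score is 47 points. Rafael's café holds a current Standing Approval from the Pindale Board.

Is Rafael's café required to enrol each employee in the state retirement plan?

Yes — Rafael's café must enrol each employee in the state retirement plan.

All of (a)'s requirements are met (a current Standing Approval is held; annual gross revenue is $203,000, below the $209,000 limit). But: (e) applies — a current Schedule 5 Waiver is held. (f) operates (a current Class D Exemption Letter is held), but is itself disapplied by (g): (g) operates — the reference index is 312, less than the 327 limit. (h) operates (a current Class D Approval is held), but yields to (i): (i) is engaged — assessed value is $222,500, below the $276,000 limit. (j) would limit (i) — aggregate throughput is 2,430 units, less than the 2,840 units limit — but (k) sets (j) aside: (k) operates — the compliance score is 47 points, under the 49 points limit. (a) is therefore removed.
Exception (b): the baseline figure is 159, meeting the 134 threshold; the employer's headcount is 14, under the 17 limit; remuneration is equity-only — every condition holds. However, paragraph (l) must be considered: (l) operates against (b): at least one employee exceeds 30 hours/week. (b) is therefore removed.
Exception (c) requires that the business's age is less than 17 months; but the business's age is 17 months, not less than 17 months, so (c) is unavailable.
Exception (d) does not apply: the Small Employer Certificate has expired.
No exception displaces § 15.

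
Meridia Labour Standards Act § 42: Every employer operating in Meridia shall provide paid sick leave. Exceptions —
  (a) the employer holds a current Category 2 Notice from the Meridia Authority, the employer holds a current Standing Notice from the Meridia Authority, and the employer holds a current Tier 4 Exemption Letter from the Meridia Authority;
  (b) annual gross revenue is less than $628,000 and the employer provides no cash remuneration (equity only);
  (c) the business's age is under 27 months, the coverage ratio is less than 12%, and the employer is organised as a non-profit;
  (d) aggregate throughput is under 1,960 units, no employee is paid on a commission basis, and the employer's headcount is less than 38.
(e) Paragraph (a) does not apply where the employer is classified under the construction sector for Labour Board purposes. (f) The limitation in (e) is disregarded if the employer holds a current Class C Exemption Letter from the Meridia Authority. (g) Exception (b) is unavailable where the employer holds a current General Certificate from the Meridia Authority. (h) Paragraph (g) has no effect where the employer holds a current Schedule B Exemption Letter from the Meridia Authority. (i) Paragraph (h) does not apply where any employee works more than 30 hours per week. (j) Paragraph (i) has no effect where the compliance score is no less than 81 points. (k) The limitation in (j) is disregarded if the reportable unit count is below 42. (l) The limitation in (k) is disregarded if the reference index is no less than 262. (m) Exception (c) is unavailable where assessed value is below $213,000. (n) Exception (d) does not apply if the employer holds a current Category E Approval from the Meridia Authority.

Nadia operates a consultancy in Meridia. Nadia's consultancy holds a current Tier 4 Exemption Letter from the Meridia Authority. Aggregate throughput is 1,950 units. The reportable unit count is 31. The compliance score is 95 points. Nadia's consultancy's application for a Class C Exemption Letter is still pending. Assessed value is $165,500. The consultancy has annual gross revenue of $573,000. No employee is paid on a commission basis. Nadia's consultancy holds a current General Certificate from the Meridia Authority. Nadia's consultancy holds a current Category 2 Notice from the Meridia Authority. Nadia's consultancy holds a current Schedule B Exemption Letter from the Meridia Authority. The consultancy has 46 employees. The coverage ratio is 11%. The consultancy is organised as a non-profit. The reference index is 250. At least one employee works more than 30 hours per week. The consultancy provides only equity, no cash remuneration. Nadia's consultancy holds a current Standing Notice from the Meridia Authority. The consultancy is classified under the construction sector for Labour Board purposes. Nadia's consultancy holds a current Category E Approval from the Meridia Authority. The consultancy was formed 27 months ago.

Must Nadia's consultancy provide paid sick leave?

All of (a)'s requirements are met (a current Category 2 Notice is held; a current Standing Notice is held; a current Tier 4 Exemption Letter is held). But applying paragraphs (e)–(f): (e) operates — the consultancy is classified under the construction sector. (f), which would lift (e), is not engaged — there is no Class C Exemption Letter in force. So (a) is unavailable.
Exception (b): annual gross revenue is $573,000, less than the $628,000 limit; remuneration is equity-only — every condition holds. However, paragraphs (g)–(l) must be considered: (g) operates against (b): a current General Certificate is held. (h) is engaged (a current Schedule B Exemption Letter is held), but is overridden by (i): (i) applies — at least one employee exceeds 30 hours/week. (j) is engaged (the compliance score is 95 points, meeting the 81 points threshold), but is displaced by (k): (k) is engaged — the reportable unit count is 31, below the 42 limit. (l), which would lift (k), does not operate here — the reference index is 250, short of 262. (b) is therefore removed.
Exception (c) does not apply: the business's age is 27 months, not under 27 months.
Exception (d) does not apply: the employer's headcount is 46, not less than 38.
No exception displaces § 42.

Yes — Nadia's consultancy must provide paid sick leave.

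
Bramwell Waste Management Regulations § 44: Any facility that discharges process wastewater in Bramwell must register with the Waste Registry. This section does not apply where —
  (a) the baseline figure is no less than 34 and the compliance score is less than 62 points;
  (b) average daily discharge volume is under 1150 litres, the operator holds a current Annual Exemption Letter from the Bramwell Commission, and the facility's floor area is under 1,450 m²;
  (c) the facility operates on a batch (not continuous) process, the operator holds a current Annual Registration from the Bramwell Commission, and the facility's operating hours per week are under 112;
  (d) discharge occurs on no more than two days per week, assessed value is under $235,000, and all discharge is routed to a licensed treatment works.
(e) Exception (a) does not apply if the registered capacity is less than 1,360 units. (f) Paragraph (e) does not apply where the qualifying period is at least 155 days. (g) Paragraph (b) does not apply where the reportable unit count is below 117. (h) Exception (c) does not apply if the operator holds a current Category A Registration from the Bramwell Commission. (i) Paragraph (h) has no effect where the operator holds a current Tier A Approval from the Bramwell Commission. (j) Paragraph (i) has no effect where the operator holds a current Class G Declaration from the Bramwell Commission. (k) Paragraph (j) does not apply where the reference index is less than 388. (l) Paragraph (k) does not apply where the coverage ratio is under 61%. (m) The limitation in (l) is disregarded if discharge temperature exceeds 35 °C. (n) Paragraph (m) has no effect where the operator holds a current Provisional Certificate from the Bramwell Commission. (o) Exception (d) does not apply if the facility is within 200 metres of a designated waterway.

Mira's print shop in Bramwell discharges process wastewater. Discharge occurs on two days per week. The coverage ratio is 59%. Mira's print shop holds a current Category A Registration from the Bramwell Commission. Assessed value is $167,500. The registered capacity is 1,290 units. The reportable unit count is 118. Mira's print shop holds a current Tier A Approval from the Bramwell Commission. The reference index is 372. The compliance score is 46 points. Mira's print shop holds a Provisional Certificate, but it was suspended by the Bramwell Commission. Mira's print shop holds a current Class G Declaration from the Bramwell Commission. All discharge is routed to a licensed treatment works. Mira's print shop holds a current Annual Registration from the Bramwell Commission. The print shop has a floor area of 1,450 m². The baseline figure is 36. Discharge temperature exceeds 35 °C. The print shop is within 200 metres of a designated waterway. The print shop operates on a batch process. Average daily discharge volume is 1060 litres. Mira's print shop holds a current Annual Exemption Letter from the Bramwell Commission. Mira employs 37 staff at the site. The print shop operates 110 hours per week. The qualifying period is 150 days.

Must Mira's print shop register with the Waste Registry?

No — exception (c) applies; Mira's print shop is not required to register with the Waste Registry.

All of (a)'s requirements are met (the baseline figure is 36, meeting the 34 threshold; the compliance score is 46 points, less than the 62 points limit). However, paragraphs (e)–(f) must be considered: (e) operates against (a): the registered capacity is 1,290 units, less than the 1,360 units limit. (f) is not triggered (the qualifying period is 150 days, short of 155 days), so (e) stands. (a) is therefore removed.
Exception (b) fails — the facility's floor area is 1,450 m², not under 1,450 m².
All of (c)'s requirements are met (the facility operates on a batch process; a current Annual Registration is held; the facility's operating hours per week are 110, under the 112 limit). As to paragraphs (h)–(n): (h) would limit (c) — a current Category A Registration is held — but (i) sets (h) aside: (i) operates against (h): a current Tier A Approval is held. (j) applies (a current Class G Declaration is held), but yields to (k): (k) is triggered — the reference index is 372, less than the 388 limit. (l) would limit (k) — the coverage ratio is 59%, under the 61% limit — but (m) sets (l) aside: (m) applies — discharge temperature exceeds 35 °C. (n) is not engaged (there is no Provisional Certificate in force), so (m) stands. (c) remains available.
Exception (d) is satisfied on its face — discharge occurs on no more than two days per week; assessed value is $167,500, under the $235,000 limit; discharge is routed to a licensed treatment works. But: (o) operates against (d): the print shop is within 200 m of a designated waterway. So (d) is unavailable.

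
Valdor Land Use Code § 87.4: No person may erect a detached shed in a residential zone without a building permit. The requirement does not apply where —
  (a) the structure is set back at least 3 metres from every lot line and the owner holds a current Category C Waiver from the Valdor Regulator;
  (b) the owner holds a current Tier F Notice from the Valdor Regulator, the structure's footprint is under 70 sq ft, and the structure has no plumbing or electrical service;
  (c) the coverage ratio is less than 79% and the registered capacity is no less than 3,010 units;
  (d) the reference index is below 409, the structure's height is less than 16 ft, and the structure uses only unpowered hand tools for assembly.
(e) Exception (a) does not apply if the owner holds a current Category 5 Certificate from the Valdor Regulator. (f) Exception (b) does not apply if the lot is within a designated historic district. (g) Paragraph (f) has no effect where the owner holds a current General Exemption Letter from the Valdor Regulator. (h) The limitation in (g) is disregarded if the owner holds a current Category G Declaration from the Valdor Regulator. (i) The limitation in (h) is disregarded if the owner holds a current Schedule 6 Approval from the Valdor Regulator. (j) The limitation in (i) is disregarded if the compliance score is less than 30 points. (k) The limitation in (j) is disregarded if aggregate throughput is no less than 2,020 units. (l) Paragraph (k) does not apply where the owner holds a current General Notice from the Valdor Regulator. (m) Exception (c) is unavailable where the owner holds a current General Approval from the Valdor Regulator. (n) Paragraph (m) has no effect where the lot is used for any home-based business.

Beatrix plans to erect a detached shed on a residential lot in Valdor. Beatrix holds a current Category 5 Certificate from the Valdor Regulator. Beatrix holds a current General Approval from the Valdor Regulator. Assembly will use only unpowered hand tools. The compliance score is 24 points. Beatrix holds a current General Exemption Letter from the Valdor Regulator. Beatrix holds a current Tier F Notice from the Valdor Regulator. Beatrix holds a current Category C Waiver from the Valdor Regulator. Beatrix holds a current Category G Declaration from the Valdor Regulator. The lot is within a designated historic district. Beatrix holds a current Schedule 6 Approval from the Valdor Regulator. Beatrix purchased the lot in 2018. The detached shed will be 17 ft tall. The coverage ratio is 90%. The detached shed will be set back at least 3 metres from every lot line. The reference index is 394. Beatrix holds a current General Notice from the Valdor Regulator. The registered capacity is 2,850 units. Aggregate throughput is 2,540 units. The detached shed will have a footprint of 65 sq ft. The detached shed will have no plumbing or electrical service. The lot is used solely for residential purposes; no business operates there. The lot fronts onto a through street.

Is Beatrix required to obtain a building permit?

Yes — Beatrix must obtain a building permit.

Exception (a): the setback is at least 3 m on every side; a current Category C Waiver is held — every condition holds. But: (e) operates against (a): a current Category 5 Certificate is held. (a) is therefore removed.
Exception (b) is satisfied on its face — a current Tier F Notice is held; the structure's footprint is 65 sq ft, under the 70 sq ft limit; there is no plumbing or electrical service. But applying paragraphs (f)–(l): (f) operates against (b): the lot is in a historic district. (g) would limit (f) — a current General Exemption Letter is held — but (h) sets (g) aside: (h) is triggered — a current Category G Declaration is held. (i) would limit (h) — a current Schedule 6 Approval is held — but (j) sets (i) aside: (j) applies — the compliance score is 24 points, less than the 30 points limit. (k) would limit (j) — aggregate throughput is 2,540 units, meeting the 2,020 units threshold — but (l) sets (k) aside: (l) is triggered — a current General Notice is held. Exception (b) does not apply.
Exception (c) requires that the coverage ratio is less than 79%; but the coverage ratio is 90%, not less than 79%, so (c) is unavailable.
Exception (d) does not apply: the structure's height is 17 ft, not less than 16 ft.
None of the exceptions is available; § 87.4 applies in full.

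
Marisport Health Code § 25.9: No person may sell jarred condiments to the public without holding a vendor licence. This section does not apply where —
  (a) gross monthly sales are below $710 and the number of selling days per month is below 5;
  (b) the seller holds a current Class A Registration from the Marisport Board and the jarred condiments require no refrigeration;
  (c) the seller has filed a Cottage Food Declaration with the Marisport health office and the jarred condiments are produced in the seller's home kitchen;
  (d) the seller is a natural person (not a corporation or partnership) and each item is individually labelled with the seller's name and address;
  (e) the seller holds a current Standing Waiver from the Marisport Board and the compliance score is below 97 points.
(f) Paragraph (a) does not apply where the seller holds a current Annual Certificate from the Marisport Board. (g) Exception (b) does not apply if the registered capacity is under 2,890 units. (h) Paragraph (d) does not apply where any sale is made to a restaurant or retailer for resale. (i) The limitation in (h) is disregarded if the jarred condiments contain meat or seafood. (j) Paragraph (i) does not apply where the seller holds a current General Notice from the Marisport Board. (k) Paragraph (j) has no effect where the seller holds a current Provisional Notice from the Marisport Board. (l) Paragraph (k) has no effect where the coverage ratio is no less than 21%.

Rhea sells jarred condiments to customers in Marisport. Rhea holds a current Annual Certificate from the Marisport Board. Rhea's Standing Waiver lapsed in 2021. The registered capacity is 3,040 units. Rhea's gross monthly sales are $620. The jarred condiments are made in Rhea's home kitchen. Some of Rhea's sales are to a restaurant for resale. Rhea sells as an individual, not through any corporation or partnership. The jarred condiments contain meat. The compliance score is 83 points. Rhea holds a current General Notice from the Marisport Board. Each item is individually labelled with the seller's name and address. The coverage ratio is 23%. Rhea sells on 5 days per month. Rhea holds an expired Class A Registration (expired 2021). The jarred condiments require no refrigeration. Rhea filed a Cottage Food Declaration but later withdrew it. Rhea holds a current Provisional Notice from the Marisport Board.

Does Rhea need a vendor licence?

Exception (a) does not apply: the number of selling days per month is 5, not below 5.
Exception (b) fails — no current Class A Registration is held.
Exception (c) does not apply: the Cottage Food Declaration was withdrawn.
Exception (d): the seller is a natural person; items are individually labelled — every condition holds. But: (h) operates — some sales are to a restaurant for resale. (i) would limit (h) — the jarred condiments contain meat — but (j) sets (i) aside: (j) operates against (i): a current General Notice is held. (k) would limit (j) — a current Provisional Notice is held — but (l) sets (k) aside: (l) operates against (k): the coverage ratio is 23%, meeting the 21% threshold. So (d) is unavailable.
Exception (e) does not apply: the Standing Waiver is not current.
No exception is made out. Rhea falls within the general rule.

Yes — Rhea must hold a vendor licence.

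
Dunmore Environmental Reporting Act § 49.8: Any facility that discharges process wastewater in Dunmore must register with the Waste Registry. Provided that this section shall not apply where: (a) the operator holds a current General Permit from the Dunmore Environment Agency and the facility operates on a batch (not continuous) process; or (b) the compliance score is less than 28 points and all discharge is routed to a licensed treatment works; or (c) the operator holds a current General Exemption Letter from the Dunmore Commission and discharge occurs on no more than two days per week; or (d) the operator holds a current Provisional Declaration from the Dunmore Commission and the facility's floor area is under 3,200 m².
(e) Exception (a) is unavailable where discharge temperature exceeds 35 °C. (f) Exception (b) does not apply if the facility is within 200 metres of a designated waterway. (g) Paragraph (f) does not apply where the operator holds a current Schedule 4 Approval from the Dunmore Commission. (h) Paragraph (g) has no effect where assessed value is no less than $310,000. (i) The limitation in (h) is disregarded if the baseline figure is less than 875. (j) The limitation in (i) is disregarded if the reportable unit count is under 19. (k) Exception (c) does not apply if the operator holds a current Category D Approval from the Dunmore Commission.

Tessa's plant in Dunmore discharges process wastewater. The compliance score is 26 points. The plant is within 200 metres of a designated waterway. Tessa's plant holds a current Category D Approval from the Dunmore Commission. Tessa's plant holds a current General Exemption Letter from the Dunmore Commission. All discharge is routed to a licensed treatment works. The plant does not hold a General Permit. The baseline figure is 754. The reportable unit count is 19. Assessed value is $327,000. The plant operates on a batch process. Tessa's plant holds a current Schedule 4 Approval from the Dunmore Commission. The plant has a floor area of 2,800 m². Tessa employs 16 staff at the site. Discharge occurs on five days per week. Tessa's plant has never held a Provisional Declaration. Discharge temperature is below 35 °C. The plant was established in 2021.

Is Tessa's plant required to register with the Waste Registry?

Exception (a) requires that the operator holds a current General Permit from the Dunmore Environment Agency; but no General Permit is held, so (a) is unavailable.
Exception (b)'s conditions are all satisfied: the compliance score is 26 points, less than the 28 points limit; discharge is routed to a licensed treatment works. As to paragraphs (f)–(j): (f) is triggered (the plant is within 200 m of a designated waterway), but is set aside by (g): (g) operates against (f): a current Schedule 4 Approval is held. (h) applies (assessed value is $327,000, meeting the $310,000 threshold), but is overridden by (i): (i) operates against (h): the baseline figure is 754, less than the 875 limit. (j), which would lift (i), is not engaged — the reportable unit count is 19, not under 19. Exception (b) stands.
Exception (c) fails — discharge occurs on five days per week.
Exception (d) does not apply: there is no Provisional Declaration in force.

No — exception (b) applies; Tessa's plant is not required to register with the Waste Registry.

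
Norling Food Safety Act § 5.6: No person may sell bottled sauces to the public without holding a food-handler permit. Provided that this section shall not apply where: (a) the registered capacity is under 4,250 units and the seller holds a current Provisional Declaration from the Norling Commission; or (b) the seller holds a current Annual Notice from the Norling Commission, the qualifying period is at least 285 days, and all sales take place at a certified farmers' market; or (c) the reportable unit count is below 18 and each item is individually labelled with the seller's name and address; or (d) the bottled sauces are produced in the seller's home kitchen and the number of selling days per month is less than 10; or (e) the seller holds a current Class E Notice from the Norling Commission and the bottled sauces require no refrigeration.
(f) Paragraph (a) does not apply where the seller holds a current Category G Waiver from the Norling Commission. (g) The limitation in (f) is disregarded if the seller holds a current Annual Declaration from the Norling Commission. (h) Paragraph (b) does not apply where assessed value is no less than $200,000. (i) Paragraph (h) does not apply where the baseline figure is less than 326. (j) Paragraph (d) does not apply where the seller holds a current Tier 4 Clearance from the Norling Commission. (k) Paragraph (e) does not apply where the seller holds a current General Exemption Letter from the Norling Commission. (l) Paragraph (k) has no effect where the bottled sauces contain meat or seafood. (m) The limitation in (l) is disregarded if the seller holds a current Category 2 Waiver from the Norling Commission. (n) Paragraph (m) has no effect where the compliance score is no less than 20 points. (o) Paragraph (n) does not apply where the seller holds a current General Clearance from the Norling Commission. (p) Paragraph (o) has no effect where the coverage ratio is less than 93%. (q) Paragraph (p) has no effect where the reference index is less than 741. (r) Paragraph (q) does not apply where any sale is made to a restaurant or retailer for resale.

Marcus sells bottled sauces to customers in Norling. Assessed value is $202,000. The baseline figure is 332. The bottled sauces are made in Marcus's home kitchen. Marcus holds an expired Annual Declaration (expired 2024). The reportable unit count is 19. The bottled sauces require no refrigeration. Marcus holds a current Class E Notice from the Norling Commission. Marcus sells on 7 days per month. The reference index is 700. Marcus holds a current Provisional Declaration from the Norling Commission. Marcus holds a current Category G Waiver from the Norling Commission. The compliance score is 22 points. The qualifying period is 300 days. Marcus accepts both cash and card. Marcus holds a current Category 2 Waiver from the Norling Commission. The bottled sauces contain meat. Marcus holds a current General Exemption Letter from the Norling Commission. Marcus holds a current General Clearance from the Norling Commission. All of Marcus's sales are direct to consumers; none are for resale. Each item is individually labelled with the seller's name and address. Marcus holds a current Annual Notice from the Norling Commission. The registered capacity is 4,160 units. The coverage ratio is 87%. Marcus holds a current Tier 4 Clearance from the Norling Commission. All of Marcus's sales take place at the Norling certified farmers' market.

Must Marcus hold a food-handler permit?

Exception (a): the registered capacity is 4,160 units, under the 4,250 units limit; a current Provisional Declaration is held — every condition holds. But: (f) applies — a current Category G Waiver is held. (g) is not triggered (no current Annual Declaration is held), so (f) stands. Exception (a) does not apply.
All of (b)'s requirements are met (a current Annual Notice is held; the qualifying period is 300 days, meeting the 285 days threshold; all sales are at a certified farmers' market). But: (h) is engaged — assessed value is $202,000, meeting the $200,000 threshold. (i) is inapplicable (the baseline figure is 332, not less than 326), so (h) stands. (b) is therefore removed.
Exception (c) does not apply: the reportable unit count is 19, not below 18.
Exception (d) is satisfied on its face — the bottled sauces are home-kitchen produced; the number of selling days per month is 7, less than the 10 limit. But applying paragraph (j): (j) operates — a current Tier 4 Clearance is held. So (d) is unavailable.
All of (e)'s requirements are met (a current Class E Notice is held; the bottled sauces are shelf-stable). However, paragraphs (k)–(r) must be considered: (k) operates against (e): a current General Exemption Letter is held. (l) would limit (k) — the bottled sauces contain meat — but (m) sets (l) aside: (m) operates against (l): a current Category 2 Waiver is held. (n) would limit (m) — the compliance score is 22 points, meeting the 20 points threshold — but (o) sets (n) aside: (o) operates against (n): a current General Clearance is held. (p) is triggered (the coverage ratio is 87%, less than the 93% limit), but yields to (q): (q) operates against (p): the reference index is 700, less than the 741 limit. (r) does not operate here (no sales are for resale), so (q) stands. Exception (e) does not apply.
None of the exceptions is available; § 5.6 applies in full.

Yes — Marcus must hold a food-handler permit.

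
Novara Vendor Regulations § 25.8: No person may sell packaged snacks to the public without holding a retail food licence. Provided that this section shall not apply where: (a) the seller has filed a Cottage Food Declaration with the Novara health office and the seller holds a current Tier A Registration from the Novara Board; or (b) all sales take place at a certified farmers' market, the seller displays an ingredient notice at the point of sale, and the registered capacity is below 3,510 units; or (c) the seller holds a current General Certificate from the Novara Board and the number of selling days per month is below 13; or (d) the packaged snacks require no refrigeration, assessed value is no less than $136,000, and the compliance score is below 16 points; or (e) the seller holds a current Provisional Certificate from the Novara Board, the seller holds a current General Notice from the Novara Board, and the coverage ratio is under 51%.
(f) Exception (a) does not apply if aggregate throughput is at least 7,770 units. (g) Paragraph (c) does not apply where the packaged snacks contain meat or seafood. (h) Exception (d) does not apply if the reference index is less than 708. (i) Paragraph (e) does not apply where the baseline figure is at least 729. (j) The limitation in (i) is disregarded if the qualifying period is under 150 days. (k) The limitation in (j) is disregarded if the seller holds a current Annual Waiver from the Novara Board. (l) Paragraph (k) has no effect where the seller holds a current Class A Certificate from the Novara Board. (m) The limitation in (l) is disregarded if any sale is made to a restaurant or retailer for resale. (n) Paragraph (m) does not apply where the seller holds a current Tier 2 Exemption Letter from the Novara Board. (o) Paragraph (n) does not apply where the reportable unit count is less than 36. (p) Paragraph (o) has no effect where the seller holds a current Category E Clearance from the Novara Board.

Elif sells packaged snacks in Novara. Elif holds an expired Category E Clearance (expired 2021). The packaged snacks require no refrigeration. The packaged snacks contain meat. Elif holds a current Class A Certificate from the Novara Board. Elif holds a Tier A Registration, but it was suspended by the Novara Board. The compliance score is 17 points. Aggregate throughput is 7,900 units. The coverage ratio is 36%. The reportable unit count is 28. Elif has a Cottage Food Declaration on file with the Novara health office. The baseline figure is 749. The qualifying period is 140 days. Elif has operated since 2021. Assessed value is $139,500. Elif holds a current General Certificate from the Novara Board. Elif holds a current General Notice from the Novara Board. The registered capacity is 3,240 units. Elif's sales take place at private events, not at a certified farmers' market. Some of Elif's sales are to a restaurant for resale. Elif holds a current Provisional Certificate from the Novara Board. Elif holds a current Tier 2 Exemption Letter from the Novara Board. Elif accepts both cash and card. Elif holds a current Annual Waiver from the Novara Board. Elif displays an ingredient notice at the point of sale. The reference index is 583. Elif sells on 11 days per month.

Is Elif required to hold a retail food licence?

Exception (a) does not apply: no current Tier A Registration is held.
Exception (b) requires that all sales take place at a certified farmers' market; but sales are at private events, not a certified farmers' market, so (b) is unavailable.
Exception (c)'s conditions are all satisfied: a current General Certificate is held; the number of selling days per month is 11, below the 13 limit. But: (g) operates against (c): the packaged snacks contain meat. Exception (c) does not apply.
Exception (d) fails — the compliance score is 17 points, not below 16 points.
Exception (e) is satisfied on its face — a current Provisional Certificate is held; a current General Notice is held; the coverage ratio is 36%, under the 51% limit. But: (i) applies — the baseline figure is 749, meeting the 729 threshold. (j) applies (the qualifying period is 140 days, under the 150 days limit), but is overridden by (k): (k) is engaged — a current Annual Waiver is held. (l) applies (a current Class A Certificate is held), but is displaced by (m): (m) operates — some sales are to a restaurant for resale. (n) would limit (m) — a current Tier 2 Exemption Letter is held — but (o) sets (n) aside: (o) is triggered — the reportable unit count is 28, less than the 36 limit. (p), which would lift (o), is not triggered — the Category E Clearance is not current. So (e) is unavailable.
No exception is made out. Elif falls within the general rule.

Yes — Elif must hold a retail food licence.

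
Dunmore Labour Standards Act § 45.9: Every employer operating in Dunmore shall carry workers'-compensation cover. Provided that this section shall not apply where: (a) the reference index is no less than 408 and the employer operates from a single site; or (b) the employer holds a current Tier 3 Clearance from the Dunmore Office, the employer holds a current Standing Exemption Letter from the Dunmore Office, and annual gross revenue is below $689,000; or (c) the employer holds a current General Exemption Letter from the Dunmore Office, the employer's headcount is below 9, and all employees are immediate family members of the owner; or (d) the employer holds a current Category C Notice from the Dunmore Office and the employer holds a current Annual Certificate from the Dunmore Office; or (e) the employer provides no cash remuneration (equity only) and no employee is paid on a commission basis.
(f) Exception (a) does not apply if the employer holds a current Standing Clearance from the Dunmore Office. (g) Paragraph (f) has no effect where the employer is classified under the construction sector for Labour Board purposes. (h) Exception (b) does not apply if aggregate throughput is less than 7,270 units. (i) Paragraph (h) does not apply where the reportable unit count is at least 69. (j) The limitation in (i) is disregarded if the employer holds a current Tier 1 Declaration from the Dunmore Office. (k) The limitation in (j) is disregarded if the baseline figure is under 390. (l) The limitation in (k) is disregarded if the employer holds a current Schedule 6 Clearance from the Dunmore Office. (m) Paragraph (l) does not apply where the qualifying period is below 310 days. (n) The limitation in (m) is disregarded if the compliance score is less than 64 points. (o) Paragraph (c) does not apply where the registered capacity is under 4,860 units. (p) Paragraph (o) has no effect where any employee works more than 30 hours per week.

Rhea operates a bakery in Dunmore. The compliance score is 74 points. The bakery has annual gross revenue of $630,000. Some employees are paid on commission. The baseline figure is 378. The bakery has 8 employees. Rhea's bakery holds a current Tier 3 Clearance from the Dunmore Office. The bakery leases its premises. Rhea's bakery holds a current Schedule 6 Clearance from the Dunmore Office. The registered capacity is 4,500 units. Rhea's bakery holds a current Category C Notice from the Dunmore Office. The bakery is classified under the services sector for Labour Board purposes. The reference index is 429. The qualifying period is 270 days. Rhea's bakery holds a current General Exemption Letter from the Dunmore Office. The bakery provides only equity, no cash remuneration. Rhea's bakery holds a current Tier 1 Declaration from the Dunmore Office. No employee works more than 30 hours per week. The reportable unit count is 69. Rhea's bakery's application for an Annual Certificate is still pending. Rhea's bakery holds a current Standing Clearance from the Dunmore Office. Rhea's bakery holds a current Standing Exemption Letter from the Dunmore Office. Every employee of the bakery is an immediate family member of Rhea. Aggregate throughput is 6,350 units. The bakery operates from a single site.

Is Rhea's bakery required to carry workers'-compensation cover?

Exception (a)'s conditions are all satisfied: the reference index is 429, meeting the 408 threshold; the employer operates from a single site. Turning to paragraphs (f)–(g): (f) is engaged — a current Standing Clearance is held. (g) is inapplicable (the bakery is classified under the services sector), so (f) stands. (a) is therefore removed.
Exception (b): a current Tier 3 Clearance is held; a current Standing Exemption Letter is held; annual gross revenue is $630,000, below the $689,000 limit — every condition holds. Under paragraphs (h)–(n): (h) would limit (b) — aggregate throughput is 6,350 units, less than the 7,270 units limit — but (i) sets (h) aside: (i) operates against (h): the reportable unit count is 69, meeting the 69 threshold. (j) would limit (i) — a current Tier 1 Declaration is held — but (k) sets (j) aside: (k) operates against (j): the baseline figure is 378, under the 390 limit. (l) would limit (k) — a current Schedule 6 Clearance is held — but (m) sets (l) aside: (m) is triggered — the qualifying period is 270 days, below the 310 days limit. (n), which would lift (m), does not operate here — the compliance score is 74 points, not less than 64 points. Exception (b) stands.
Exception (c)'s conditions are all satisfied: a current General Exemption Letter is held; the employer's headcount is 8, below the 9 limit; every employee is an immediate family member. Turning to paragraphs (o)–(p): (o) operates — the registered capacity is 4,500 units, under the 4,860 units limit. (p) is not triggered (no employee exceeds 30 hours/week), so (o) stands. Exception (c) does not apply.
Exception (d) requires that the employer holds a current Annual Certificate from the Dunmore Office; but the Annual Certificate is not current, so (d) is unavailable.
Exception (e) does not apply: some employees are paid on commission.

No — exception (b) applies; Rhea's bakery is not required to carry workers'-compensation cover.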